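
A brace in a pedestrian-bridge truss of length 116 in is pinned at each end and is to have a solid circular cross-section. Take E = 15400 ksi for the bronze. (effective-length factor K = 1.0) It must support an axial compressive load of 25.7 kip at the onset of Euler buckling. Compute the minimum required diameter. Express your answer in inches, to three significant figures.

L_e = K·L = 1 × 116 = 116.0 in
Required I = P_cr·L_e²/(π²E) = 2.570×10^4 × 116.0² / (π² × 1.54×10^7) = 2.275 in⁴
Solid circle: I = πd⁴/64  ⇒  d = (64I/π)^(1/4) = (64×2.275/π)^(1/4) = 2.61 in

d ≈ 2.61 in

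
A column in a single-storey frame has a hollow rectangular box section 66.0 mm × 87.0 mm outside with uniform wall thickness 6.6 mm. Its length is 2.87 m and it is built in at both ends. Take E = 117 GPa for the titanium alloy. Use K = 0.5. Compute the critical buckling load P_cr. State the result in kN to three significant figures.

P_cr ≈ 661 kN

Inner dimensions: h_i = 87.0 − 2×6.6 = 73.80 mm, b_i = 66.0 − 2×6.6 = 52.80 mm
Weak-axis I_min = (h_o·b_o³ − h_i·b_i³)/12 with b_o = 66.0, b_i = 52.80 mm (shorter outer/inner sides).
I_min = (87.0×66.0³ − 73.80×52.80³)/12 = 1.179×10^6 mm⁴
I = 1.179×10^6 mm⁴ = 1.179×10^-6 m⁴
Effective length L_e = K·L = 0.5 × 2.87 = 1.435 m
P_cr = π²EI / L_e² = π² × 117×10⁹ × 1.179×10^-6 / 1.435² = 6.612×10^5 N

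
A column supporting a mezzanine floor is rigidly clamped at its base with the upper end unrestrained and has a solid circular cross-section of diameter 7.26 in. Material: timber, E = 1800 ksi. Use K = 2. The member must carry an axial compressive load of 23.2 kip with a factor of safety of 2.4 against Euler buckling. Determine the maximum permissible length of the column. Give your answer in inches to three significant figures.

I = πd⁴/64 = π×7.26⁴/64 = 136.4 in⁴
Required critical load P_cr = n·P = 2.4 × 23.2 = 55.68 kip = 5.568×10^4 lb
From P_cr = π²EI/(K·L)²:  L = (1/K)·√(π²EI/P_cr) = (1/2)·√(π²×1.80×10^6×136.4/5.568×10^4)
L = 104 in

L_max ≈ 104 in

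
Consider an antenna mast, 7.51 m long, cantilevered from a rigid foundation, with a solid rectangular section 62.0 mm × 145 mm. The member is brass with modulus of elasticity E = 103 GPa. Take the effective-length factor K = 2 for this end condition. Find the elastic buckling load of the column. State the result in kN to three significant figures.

P_cr ≈ 13.0 kN

Buckling occurs about the weak axis: I_min = h·b³/12 with b = 62.0 mm (the shorter side).
I_min = 145×62.0³/12 = 2.880×10^6 mm⁴
I = 2.880×10^6 mm⁴ = 2.880×10^-6 m⁴
Effective length L_e = K·L = 2 × 7.51 = 15.02 m
P_cr = π²EI / L_e² = π² × 103×10⁹ × 2.880×10^-6 / 15.02² = 1.298×10^4 N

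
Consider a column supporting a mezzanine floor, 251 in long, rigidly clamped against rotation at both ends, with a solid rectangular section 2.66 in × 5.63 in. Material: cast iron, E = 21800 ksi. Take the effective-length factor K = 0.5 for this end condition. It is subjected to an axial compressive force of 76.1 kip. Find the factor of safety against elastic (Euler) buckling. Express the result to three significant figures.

n ≈ 1.59

Buckling occurs about the weak axis: I_min = h·b³/12 with b = 2.66 in (the shorter side).
I_min = 5.63×2.66³/12 = 8.830 in⁴
Effective length L_e = K·L = 0.5 × 251 = 125.5 in
P_cr = π²EI / L_e² = π² × 21800×10³ × 8.830 / 125.5² = 1.206×10^5 lb
Factor of safety n = P_cr / P = 120.63 / 76.1 = 1.59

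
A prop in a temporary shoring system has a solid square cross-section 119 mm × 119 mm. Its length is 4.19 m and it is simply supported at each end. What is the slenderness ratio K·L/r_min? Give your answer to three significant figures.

For a square r = a/√12 = 119/√12 = 34.35 mm
L_e = K·L = 1 × 4.19 m = 4.190 m = 4190.0 mm
λ = L_e / r_min = 4190.0 / 34.35 = 122

λ ≈ 122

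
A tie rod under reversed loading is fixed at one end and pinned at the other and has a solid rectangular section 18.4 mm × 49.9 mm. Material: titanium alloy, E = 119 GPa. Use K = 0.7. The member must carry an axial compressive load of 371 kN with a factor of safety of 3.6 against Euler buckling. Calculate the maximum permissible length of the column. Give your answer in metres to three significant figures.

L_max ≈ 0.216 m

Buckling occurs about the weak axis: I_min = h·b³/12 with b = 18.4 mm (the shorter side).
I_min = 49.9×18.4³/12 = 2.590×10^4 mm⁴
I = 2.590×10^-8 m⁴
Required critical load P_cr = n·P = 3.6 × 371 = 1336 kN = 1.336×10^6 N
From P_cr = π²EI/(K·L)²:  L = (1/K)·√(π²EI/P_cr) = (1/0.7)·√(π²×1.19×10^11×2.590×10^-8/1.336×10^6)
L = 0.216 m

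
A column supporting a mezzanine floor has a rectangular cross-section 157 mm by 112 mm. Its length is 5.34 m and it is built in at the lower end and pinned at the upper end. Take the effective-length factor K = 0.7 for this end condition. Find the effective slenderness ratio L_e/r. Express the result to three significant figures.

For a rectangle r_min = b/√12 = 112/√12 = 32.33 mm
L_e = K·L = 0.7 × 5.34 m = 3.738 m = 3738.0 mm
λ = L_e / r_min = 3738.0 / 32.33 = 116

λ ≈ 116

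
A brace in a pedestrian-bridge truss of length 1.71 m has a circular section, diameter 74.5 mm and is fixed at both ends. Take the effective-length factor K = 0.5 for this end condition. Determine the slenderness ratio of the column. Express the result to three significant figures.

I = πd⁴/64 = π×74.5⁴/64 = 1.512×10^6 mm⁴
A = 4.359×10^3 mm²;  r_min = √(I/A) = √(1.512×10^6/4.359×10^3) = 18.62 mm
L_e = K·L = 0.5 × 1.71 m = 0.8550 m = 855.00 mm
λ = L_e / r_min = 855.00 / 18.62 = 45.9

λ ≈ 45.9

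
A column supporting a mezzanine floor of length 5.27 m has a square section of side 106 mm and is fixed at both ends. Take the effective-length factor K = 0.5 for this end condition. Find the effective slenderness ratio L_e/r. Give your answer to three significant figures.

λ ≈ 86.1

I = a⁴/12 = 106⁴/12 = 1.052×10^7 mm⁴
A = 1.124×10^4 mm²;  r_min = √(I/A) = √(1.052×10^7/1.124×10^4) = 30.60 mm
L_e = K·L = 0.5 × 5.27 m = 2.635 m = 2635.0 mm
λ = L_e / r_min = 2635.0 / 30.60 = 86.1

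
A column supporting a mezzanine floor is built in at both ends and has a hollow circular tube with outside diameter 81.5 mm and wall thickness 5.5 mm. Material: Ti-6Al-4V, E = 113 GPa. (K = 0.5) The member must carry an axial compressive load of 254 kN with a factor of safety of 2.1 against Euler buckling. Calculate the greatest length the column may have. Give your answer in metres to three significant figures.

Inner diameter d_i = 81.5 − 2×5.5 = 70.50 mm
I = π(d_o⁴ − d_i⁴)/64 = π(81.5⁴ − 70.50⁴)/64 = 9.531×10^5 mm⁴
I = 9.531×10^-7 m⁴
Required critical load P_cr = n·P = 2.1 × 254 = 533.4 kN = 5.334×10^5 N
From P_cr = π²EI/(K·L)²:  L = (1/K)·√(π²EI/P_cr) = (1/0.5)·√(π²×1.13×10^11×9.531×10^-7/5.334×10^5)
L = 2.82 m

L_max ≈ 2.82 m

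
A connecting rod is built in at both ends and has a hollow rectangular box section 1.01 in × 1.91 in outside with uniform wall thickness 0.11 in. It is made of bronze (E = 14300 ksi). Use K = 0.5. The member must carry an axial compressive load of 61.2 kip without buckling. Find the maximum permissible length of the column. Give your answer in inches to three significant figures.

L_max ≈ 29.5 in

Inner dimensions: h_i = 1.91 − 2×0.11 = 1.690 in, b_i = 1.01 − 2×0.11 = 0.7900 in
Weak-axis I_min = (h_o·b_o³ − h_i·b_i³)/12 with b_o = 1.01, b_i = 0.7900 in (shorter outer/inner sides).
I_min = (1.91×1.01³ − 1.690×0.7900³)/12 = 9.455×10^-2 in⁴
At the buckling limit P_cr = P = 6.120×10^4 lb
From P_cr = π²EI/(K·L)²:  L = (1/K)·√(π²EI/P_cr) = (1/0.5)·√(π²×1.43×10^7×9.455×10^-2/6.120×10^4)
L = 29.5 in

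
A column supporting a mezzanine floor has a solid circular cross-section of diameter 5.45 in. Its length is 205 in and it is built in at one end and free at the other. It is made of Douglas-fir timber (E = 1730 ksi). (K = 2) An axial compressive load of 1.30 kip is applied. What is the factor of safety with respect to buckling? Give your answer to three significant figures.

I = πd⁴/64 = π×5.45⁴/64 = 43.31 in⁴
Effective length L_e = K·L = 2 × 205 = 410.0 in
P_cr = π²EI / L_e² = π² × 1730×10³ × 43.31 / 410.0² = 4.399×10^3 lb
Factor of safety n = P_cr / P = 4.3988 / 1.30 = 3.38

n ≈ 3.38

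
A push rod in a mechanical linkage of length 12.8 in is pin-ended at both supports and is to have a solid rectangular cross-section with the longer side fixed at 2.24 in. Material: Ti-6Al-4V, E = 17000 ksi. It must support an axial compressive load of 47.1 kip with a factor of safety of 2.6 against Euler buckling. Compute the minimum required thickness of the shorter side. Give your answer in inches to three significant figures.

Required P_cr = n·P = 2.6 × 47.1 = 122.5 kip
L_e = K·L = 1 × 12.8 = 12.80 in
Required I = P_cr·L_e²/(π²E) = 1.225×10^5 × 12.80² / (π² × 1.70×10^7) = 0.1196 in⁴
Rectangle, weak axis: I_min = h·b³/12 with h = 2.24 in fixed  ⇒  b = (12I/h)^(1/3) = 0.862 in

b ≈ 0.862 in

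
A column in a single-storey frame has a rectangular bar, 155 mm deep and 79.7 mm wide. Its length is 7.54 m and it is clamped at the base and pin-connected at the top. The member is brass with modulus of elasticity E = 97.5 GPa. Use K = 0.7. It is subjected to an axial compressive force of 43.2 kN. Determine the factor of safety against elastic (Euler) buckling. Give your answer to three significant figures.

n ≈ 5.23

Buckling occurs about the weak axis: I_min = h·b³/12 with b = 79.7 mm (the shorter side).
I_min = 155×79.7³/12 = 6.539×10^6 mm⁴
I = 6.539×10^6 mm⁴ = 6.539×10^-6 m⁴
Effective length L_e = K·L = 0.7 × 7.54 = 5.278 m
P_cr = π²EI / L_e² = π² × 97.5×10⁹ × 6.539×10^-6 / 5.278² = 2.259×10^5 N
Factor of safety n = P_cr / P = 225.89 / 43.2 = 5.23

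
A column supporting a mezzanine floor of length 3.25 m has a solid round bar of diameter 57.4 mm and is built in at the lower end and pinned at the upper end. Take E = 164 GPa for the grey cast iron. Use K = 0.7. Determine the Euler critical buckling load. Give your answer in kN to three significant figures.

P_cr ≈ 167 kN

I = πd⁴/64 = π×57.4⁴/64 = 5.329×10^5 mm⁴
I = 5.329×10^5 mm⁴ = 5.329×10^-7 m⁴
Effective length L_e = K·L = 0.7 × 3.25 = 2.275 m
P_cr = π²EI / L_e² = π² × 164×10⁹ × 5.329×10^-7 / 2.275² = 1.666×10^5 N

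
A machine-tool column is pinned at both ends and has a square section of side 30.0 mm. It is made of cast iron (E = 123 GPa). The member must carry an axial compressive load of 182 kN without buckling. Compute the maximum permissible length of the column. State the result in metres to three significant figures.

I = a⁴/12 = 30.0⁴/12 = 6.750×10^4 mm⁴
I = 6.750×10^-8 m⁴
At the buckling limit P_cr = P = 1.820×10^5 N
From P_cr = π²EI/(K·L)²:  L = (1/K)·√(π²EI/P_cr) = (1/1)·√(π²×1.23×10^11×6.750×10^-8/1.820×10^5)
L = 0.671 m

L_max ≈ 0.671 m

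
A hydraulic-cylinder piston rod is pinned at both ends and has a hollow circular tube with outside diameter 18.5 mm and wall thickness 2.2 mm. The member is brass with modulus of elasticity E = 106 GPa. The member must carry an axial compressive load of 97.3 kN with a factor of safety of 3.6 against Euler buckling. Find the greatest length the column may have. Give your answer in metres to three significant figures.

L_max ≈ 0.107 m

Inner diameter d_i = 18.5 − 2×2.2 = 14.10 mm
I = π(d_o⁴ − d_i⁴)/64 = π(18.5⁴ − 14.10⁴)/64 = 3.810×10^3 mm⁴
I = 3.810×10^-9 m⁴
Required critical load P_cr = n·P = 3.6 × 97.3 = 350.3 kN = 3.503×10^5 N
From P_cr = π²EI/(K·L)²:  L = (1/K)·√(π²EI/P_cr) = (1/1)·√(π²×1.06×10^11×3.810×10^-9/3.503×10^5)
L = 0.107 m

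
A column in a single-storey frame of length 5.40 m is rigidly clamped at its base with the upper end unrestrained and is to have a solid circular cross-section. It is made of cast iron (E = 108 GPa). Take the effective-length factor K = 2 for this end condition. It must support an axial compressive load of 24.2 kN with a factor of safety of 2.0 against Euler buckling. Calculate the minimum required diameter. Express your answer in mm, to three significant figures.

d ≈ 102 mm

Required P_cr = n·P = 2.0 × 24.2 = 48.40 kN
L_e = K·L = 2 × 5.40 = 10.80 m
Required I = P_cr·L_e²/(π²E) = 4.840×10^4 × 10.80² / (π² × 1.08×10^11) = 5.296×10^-6 m⁴
I_req = 5.296×10^6 mm⁴
Solid circle: I = πd⁴/64  ⇒  d = (64I/π)^(1/4) = (64×5.296×10^6/π)^(1/4) = 102 mm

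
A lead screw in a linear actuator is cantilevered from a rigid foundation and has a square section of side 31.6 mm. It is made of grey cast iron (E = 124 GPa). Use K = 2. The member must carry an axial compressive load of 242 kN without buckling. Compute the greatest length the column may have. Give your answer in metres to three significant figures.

L_max ≈ 0.324 m

I = a⁴/12 = 31.6⁴/12 = 8.309×10^4 mm⁴
I = 8.309×10^-8 m⁴
At the buckling limit P_cr = P = 2.420×10^5 N
From P_cr = π²EI/(K·L)²:  L = (1/K)·√(π²EI/P_cr) = (1/2)·√(π²×1.24×10^11×8.309×10^-8/2.420×10^5)
L = 0.324 m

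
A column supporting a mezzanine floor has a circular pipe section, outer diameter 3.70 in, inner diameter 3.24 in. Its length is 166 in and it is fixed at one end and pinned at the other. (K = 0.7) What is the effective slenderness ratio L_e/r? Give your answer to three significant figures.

λ ≈ 94.5

d_o = 3.70 in, d_i = 3.24 in
I = π(d_o⁴ − d_i⁴)/64 = π(3.70⁴ − 3.240⁴)/64 = 3.790 in⁴
A = 2.507 in²;  r_min = √(I/A) = √(3.790/2.507) = 1.230 in
L_e = K·L = 0.7 × 166 = 116.2 in
λ = L_e / r_min = 116.20 / 1.230 = 94.5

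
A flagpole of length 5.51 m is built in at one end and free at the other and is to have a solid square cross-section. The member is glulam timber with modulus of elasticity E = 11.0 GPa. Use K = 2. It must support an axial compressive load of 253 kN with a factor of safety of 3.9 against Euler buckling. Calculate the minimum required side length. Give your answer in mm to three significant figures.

a ≈ 339 mm

Required P_cr = n·P = 3.9 × 253 = 986.7 kN
L_e = K·L = 2 × 5.51 = 11.02 m
Required I = P_cr·L_e²/(π²E) = 9.867×10^5 × 11.02² / (π² × 1.10×10^10) = 1.104×10^-3 m⁴
I_req = 1.104×10^9 mm⁴
Solid square: I = a⁴/12  ⇒  a = (12I)^(1/4) = (12×1.104×10^9)^(1/4) = 339 mm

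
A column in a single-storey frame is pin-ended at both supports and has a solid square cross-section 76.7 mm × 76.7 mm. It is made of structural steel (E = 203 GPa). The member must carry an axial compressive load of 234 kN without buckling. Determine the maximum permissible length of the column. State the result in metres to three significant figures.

L_max ≈ 4.97 m

I = a⁴/12 = 76.7⁴/12 = 2.884×10^6 mm⁴
I = 2.884×10^-6 m⁴
At the buckling limit P_cr = P = 2.340×10^5 N
From P_cr = π²EI/(K·L)²:  L = (1/K)·√(π²EI/P_cr) = (1/1)·√(π²×2.03×10^11×2.884×10^-6/2.340×10^5)
L = 4.97 m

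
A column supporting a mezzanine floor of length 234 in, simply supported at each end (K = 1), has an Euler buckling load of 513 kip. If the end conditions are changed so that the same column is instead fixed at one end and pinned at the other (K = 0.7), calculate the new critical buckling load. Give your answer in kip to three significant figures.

P_cr ∝ 1/K², so P_cr,new = P_cr,old × (K_old/K_new)² = 513 × (1/0.7)²
= 513 × 2.041 = 1050 kip

P_cr ≈ 1050 kip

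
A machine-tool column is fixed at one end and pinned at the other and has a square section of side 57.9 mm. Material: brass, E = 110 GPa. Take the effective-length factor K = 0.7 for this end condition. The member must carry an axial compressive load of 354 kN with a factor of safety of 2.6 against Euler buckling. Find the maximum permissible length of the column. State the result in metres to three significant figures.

I = a⁴/12 = 57.9⁴/12 = 9.366×10^5 mm⁴
I = 9.366×10^-7 m⁴
Required critical load P_cr = n·P = 2.6 × 354 = 920.4 kN = 9.204×10^5 N
From P_cr = π²EI/(K·L)²:  L = (1/K)·√(π²EI/P_cr) = (1/0.7)·√(π²×1.10×10^11×9.366×10^-7/9.204×10^5)
L = 1.50 m

L_max ≈ 1.50 m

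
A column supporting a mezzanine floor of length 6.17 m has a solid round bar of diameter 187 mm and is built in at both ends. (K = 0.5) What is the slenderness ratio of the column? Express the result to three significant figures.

λ ≈ 66.0

For a solid circle r = d/4 = 187/4 = 46.75 mm
L_e = K·L = 0.5 × 6.17 m = 3.085 m = 3085.0 mm
λ = L_e / r_min = 3085.0 / 46.75 = 66.0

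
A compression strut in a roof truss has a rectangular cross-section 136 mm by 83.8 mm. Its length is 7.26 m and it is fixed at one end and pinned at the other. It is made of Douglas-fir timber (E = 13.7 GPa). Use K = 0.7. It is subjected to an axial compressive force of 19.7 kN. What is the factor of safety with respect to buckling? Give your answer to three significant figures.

Buckling occurs about the weak axis: I_min = h·b³/12 with b = 83.8 mm (the shorter side).
I_min = 136×83.8³/12 = 6.669×10^6 mm⁴
I = 6.669×10^6 mm⁴ = 6.669×10^-6 m⁴
Effective length L_e = K·L = 0.7 × 7.26 = 5.082 m
P_cr = π²EI / L_e² = π² × 13.7×10⁹ × 6.669×10^-6 / 5.082² = 3.492×10^4 N
Factor of safety n = P_cr / P = 34.917 / 19.7 = 1.77

n ≈ 1.77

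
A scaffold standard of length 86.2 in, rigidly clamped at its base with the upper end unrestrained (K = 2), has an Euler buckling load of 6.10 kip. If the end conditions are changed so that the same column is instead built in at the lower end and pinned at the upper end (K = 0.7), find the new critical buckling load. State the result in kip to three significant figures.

P_cr ≈ 49.8 kip

P_cr ∝ 1/K², so P_cr,new = P_cr,old × (K_old/K_new)² = 6.10 × (2/0.7)²
= 6.10 × 8.163 = 49.8 kip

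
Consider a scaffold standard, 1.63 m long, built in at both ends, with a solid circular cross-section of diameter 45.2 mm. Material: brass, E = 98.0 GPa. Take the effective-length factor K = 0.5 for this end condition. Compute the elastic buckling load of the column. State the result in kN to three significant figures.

P_cr ≈ 298 kN

I = πd⁴/64 = π×45.2⁴/64 = 2.049×10^5 mm⁴
I = 2.049×10^5 mm⁴ = 2.049×10^-7 m⁴
Effective length L_e = K·L = 0.5 × 1.63 = 0.8150 m
P_cr = π²EI / L_e² = π² × 98.0×10⁹ × 2.049×10^-7 / 0.8150² = 2.984×10^5 N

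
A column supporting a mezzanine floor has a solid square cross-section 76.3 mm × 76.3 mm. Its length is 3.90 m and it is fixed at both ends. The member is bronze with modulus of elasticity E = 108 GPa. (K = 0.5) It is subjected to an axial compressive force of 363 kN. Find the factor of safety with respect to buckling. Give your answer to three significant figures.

n ≈ 2.18

I = a⁴/12 = 76.3⁴/12 = 2.824×10^6 mm⁴
I = 2.824×10^6 mm⁴ = 2.824×10^-6 m⁴
Effective length L_e = K·L = 0.5 × 3.90 = 1.950 m
P_cr = π²EI / L_e² = π² × 108×10⁹ × 2.824×10^-6 / 1.950² = 7.917×10^5 N
Factor of safety n = P_cr / P = 791.72 / 363 = 2.18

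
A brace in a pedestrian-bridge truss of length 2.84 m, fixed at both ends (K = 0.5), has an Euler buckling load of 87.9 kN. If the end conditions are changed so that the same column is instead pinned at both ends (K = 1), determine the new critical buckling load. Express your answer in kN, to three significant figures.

P_cr ∝ 1/K², so P_cr,new = P_cr,old × (K_old/K_new)² = 87.9 × (0.5/1)²
= 87.9 × 0.2500 = 22.0 kN

P_cr ≈ 22.0 kN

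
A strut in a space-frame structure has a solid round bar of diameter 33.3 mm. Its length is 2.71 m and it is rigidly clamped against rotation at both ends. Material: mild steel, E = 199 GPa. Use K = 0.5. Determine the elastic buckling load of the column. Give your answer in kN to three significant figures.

I = πd⁴/64 = π×33.3⁴/64 = 6.036×10^4 mm⁴
I = 6.036×10^4 mm⁴ = 6.036×10^-8 m⁴
Effective length L_e = K·L = 0.5 × 2.71 = 1.355 m
P_cr = π²EI / L_e² = π² × 199×10⁹ × 6.036×10^-8 / 1.355² = 6.457×10^4 N

P_cr ≈ 64.6 kN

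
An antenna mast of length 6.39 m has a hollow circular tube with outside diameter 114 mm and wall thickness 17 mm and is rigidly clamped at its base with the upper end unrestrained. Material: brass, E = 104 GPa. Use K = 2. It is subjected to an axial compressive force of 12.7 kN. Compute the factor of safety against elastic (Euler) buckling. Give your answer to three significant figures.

n ≈ 3.11

Inner diameter d_i = 114 − 2×17 = 80.00 mm
I = π(d_o⁴ − d_i⁴)/64 = π(114⁴ − 80.00⁴)/64 = 6.280×10^6 mm⁴
I = 6.280×10^6 mm⁴ = 6.280×10^-6 m⁴
Effective length L_e = K·L = 2 × 6.39 = 12.78 m
P_cr = π²EI / L_e² = π² × 104×10⁹ × 6.280×10^-6 / 12.78² = 3.947×10^4 N
Factor of safety n = P_cr / P = 39.467 / 12.7 = 3.11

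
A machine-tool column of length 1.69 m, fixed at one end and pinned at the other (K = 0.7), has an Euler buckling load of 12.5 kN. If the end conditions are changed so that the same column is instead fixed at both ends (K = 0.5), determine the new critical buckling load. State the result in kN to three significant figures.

P_cr ∝ 1/K², so P_cr,new = P_cr,old × (K_old/K_new)² = 12.5 × (0.7/0.5)²
= 12.5 × 1.960 = 24.5 kN

P_cr ≈ 24.5 kN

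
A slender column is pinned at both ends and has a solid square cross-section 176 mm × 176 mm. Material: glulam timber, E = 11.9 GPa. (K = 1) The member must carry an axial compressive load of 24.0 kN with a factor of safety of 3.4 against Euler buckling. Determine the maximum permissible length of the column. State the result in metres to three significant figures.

L_max ≈ 10.7 m

I = a⁴/12 = 176⁴/12 = 7.996×10^7 mm⁴
I = 7.996×10^-5 m⁴
Required critical load P_cr = n·P = 3.4 × 24.0 = 81.60 kN = 8.160×10^4 N
From P_cr = π²EI/(K·L)²:  L = (1/K)·√(π²EI/P_cr) = (1/1)·√(π²×1.19×10^10×7.996×10^-5/8.160×10^4)
L = 10.7 m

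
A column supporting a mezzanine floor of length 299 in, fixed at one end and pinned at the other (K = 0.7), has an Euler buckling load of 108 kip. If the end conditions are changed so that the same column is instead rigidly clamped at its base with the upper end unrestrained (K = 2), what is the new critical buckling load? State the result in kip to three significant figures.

P_cr ≈ 13.2 kip

P_cr ∝ 1/K², so P_cr,new = P_cr,old × (K_old/K_new)² = 108 × (0.7/2)²
= 108 × 0.1225 = 13.2 kip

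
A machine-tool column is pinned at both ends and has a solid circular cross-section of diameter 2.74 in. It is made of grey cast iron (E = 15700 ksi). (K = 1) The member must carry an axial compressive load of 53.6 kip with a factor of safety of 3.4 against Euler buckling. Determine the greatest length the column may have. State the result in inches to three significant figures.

I = πd⁴/64 = π×2.74⁴/64 = 2.767 in⁴
Required critical load P_cr = n·P = 3.4 × 53.6 = 182.2 kip = 1.822×10^5 lb
From P_cr = π²EI/(K·L)²:  L = (1/K)·√(π²EI/P_cr) = (1/1)·√(π²×1.57×10^7×2.767/1.822×10^5)
L = 48.5 in

L_max ≈ 48.5 in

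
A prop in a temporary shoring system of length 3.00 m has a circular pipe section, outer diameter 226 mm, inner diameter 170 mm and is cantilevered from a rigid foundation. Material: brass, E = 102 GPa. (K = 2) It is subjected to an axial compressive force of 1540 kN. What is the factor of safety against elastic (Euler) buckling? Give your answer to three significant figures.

d_o = 226 mm, d_i = 170 mm
I = π(d_o⁴ − d_i⁴)/64 = π(226⁴ − 170.0⁴)/64 = 8.706×10^7 mm⁴
I = 8.706×10^7 mm⁴ = 8.706×10^-5 m⁴
Effective length L_e = K·L = 2 × 3.00 = 6.000 m
P_cr = π²EI / L_e² = π² × 102×10⁹ × 8.706×10^-5 / 6.000² = 2.435×10^6 N
Factor of safety n = P_cr / P = 2434.5 / 1540 = 1.58

n ≈ 1.58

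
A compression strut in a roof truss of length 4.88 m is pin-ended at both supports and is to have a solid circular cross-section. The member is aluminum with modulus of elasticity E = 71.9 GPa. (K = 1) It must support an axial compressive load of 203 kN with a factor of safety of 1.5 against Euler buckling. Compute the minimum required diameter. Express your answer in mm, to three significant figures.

Required P_cr = n·P = 1.5 × 203 = 304.5 kN
L_e = K·L = 1 × 4.88 = 4.880 m
Required I = P_cr·L_e²/(π²E) = 3.045×10^5 × 4.880² / (π² × 7.19×10^10) = 1.022×10^-5 m⁴
I_req = 1.022×10^7 mm⁴
Solid circle: I = πd⁴/64  ⇒  d = (64I/π)^(1/4) = (64×1.022×10^7/π)^(1/4) = 120 mm

d ≈ 120 mm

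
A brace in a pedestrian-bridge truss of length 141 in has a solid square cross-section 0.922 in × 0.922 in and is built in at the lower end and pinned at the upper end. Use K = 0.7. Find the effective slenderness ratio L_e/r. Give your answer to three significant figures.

λ ≈ 371

For a square r = a/√12 = 0.922/√12 = 0.2662 in
L_e = K·L = 0.7 × 141 = 98.70 in
λ = L_e / r_min = 98.700 / 0.2662 = 371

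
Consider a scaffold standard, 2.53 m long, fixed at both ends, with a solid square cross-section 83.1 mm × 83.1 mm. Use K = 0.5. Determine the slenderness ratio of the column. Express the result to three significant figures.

I = a⁴/12 = 83.1⁴/12 = 3.974×10^6 mm⁴
A = 6.906×10^3 mm²;  r_min = √(I/A) = √(3.974×10^6/6.906×10^3) = 23.99 mm
L_e = K·L = 0.5 × 2.53 m = 1.265 m = 1265.0 mm
λ = L_e / r_min = 1265.0 / 23.99 = 52.7

λ ≈ 52.7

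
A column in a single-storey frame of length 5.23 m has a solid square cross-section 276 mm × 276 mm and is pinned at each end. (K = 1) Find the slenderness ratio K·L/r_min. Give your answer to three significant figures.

For a square r = a/√12 = 276/√12 = 79.67 mm
L_e = K·L = 1 × 5.23 m = 5.230 m = 5230.0 mm
λ = L_e / r_min = 5230.0 / 79.67 = 65.6

λ ≈ 65.6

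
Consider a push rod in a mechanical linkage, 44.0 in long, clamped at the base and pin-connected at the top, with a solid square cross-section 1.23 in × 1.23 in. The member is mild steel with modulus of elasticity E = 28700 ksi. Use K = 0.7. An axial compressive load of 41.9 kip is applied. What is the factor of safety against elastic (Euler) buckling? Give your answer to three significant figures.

n ≈ 1.36

I = a⁴/12 = 1.23⁴/12 = 0.1907 in⁴
Effective length L_e = K·L = 0.7 × 44.0 = 30.80 in
P_cr = π²EI / L_e² = π² × 28700×10³ × 0.1907 / 30.80² = 5.695×10^4 lb
Factor of safety n = P_cr / P = 56.953 / 41.9 = 1.36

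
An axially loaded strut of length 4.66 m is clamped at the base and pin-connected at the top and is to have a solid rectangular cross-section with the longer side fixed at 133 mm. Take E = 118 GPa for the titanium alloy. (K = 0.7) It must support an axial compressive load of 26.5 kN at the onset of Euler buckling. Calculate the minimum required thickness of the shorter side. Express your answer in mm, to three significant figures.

L_e = K·L = 0.7 × 4.66 = 3.262 m
Required I = P_cr·L_e²/(π²E) = 2.650×10^4 × 3.262² / (π² × 1.18×10^11) = 2.421×10^-7 m⁴
I_req = 2.421×10^5 mm⁴
Rectangle, weak axis: I_min = h·b³/12 with h = 133 mm fixed  ⇒  b = (12I/h)^(1/3) = 28.0 mm

b ≈ 28.0 mm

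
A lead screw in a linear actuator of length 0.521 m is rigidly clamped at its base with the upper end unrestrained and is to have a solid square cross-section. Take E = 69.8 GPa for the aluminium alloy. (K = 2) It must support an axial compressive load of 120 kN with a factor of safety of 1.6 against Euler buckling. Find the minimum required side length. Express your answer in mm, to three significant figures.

a ≈ 43.7 mm

Required P_cr = n·P = 1.6 × 120 = 192.0 kN
L_e = K·L = 2 × 0.521 = 1.042 m
Required I = P_cr·L_e²/(π²E) = 1.920×10^5 × 1.042² / (π² × 6.98×10^10) = 3.026×10^-7 m⁴
I_req = 3.026×10^5 mm⁴
Solid square: I = a⁴/12  ⇒  a = (12I)^(1/4) = (12×3.026×10^5)^(1/4) = 43.7 mm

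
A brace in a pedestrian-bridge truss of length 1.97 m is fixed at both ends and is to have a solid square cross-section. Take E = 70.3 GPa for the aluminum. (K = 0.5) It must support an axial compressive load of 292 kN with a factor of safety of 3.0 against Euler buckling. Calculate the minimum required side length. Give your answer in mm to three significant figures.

a ≈ 61.9 mm

Required P_cr = n·P = 3.0 × 292 = 876.0 kN
L_e = K·L = 0.5 × 1.97 = 0.9850 m
Required I = P_cr·L_e²/(π²E) = 8.760×10^5 × 0.9850² / (π² × 7.03×10^10) = 1.225×10^-6 m⁴
I_req = 1.225×10^6 mm⁴
Solid square: I = a⁴/12  ⇒  a = (12I)^(1/4) = (12×1.225×10^6)^(1/4) = 61.9 mm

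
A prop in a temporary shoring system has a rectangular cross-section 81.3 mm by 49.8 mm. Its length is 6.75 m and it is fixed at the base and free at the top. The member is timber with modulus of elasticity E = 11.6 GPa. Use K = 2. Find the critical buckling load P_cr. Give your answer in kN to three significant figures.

Buckling occurs about the weak axis: I_min = h·b³/12 with b = 49.8 mm (the shorter side).
I_min = 81.3×49.8³/12 = 8.368×10^5 mm⁴
I = 8.368×10^5 mm⁴ = 8.368×10^-7 m⁴
Effective length L_e = K·L = 2 × 6.75 = 13.50 m
P_cr = π²EI / L_e² = π² × 11.6×10⁹ × 8.368×10^-7 / 13.50² = 525.6 N

P_cr ≈ 0.526 kN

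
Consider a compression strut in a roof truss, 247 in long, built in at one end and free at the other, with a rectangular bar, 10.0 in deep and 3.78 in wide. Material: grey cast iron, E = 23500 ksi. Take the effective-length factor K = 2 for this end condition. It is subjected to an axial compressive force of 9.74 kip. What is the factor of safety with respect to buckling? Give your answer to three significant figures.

Buckling occurs about the weak axis: I_min = h·b³/12 with b = 3.78 in (the shorter side).
I_min = 10.0×3.78³/12 = 45.01 in⁴
Effective length L_e = K·L = 2 × 247 = 494.0 in
P_cr = π²EI / L_e² = π² × 23500×10³ × 45.01 / 494.0² = 4.278×10^4 lb
Factor of safety n = P_cr / P = 42.777 / 9.74 = 4.39

n ≈ 4.39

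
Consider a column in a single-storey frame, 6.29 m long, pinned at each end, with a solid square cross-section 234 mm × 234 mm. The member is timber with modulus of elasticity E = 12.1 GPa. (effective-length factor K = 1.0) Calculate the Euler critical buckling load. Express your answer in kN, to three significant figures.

P_cr ≈ 754 kN

I = a⁴/12 = 234⁴/12 = 2.499×10^8 mm⁴
I = 2.499×10^8 mm⁴ = 2.499×10^-4 m⁴
Effective length L_e = K·L = 1 × 6.29 = 6.290 m
P_cr = π²EI / L_e² = π² × 12.1×10⁹ × 2.499×10^-4 / 6.290² = 7.542×10^5 N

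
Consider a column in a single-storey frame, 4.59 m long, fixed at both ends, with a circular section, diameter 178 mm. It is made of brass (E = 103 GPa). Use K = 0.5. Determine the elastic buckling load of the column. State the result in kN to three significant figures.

I = πd⁴/64 = π×178⁴/64 = 4.928×10^7 mm⁴
I = 4.928×10^7 mm⁴ = 4.928×10^-5 m⁴
Effective length L_e = K·L = 0.5 × 4.59 = 2.295 m
P_cr = π²EI / L_e² = π² × 103×10⁹ × 4.928×10^-5 / 2.295² = 9.511×10^6 N

P_cr ≈ 9510 kN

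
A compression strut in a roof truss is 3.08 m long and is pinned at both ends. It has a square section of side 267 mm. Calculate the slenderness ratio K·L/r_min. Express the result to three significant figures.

For a square r = a/√12 = 267/√12 = 77.08 mm
L_e = K·L = 1 × 3.08 m = 3.080 m = 3080.0 mm
λ = L_e / r_min = 3080.0 / 77.08 = 40.0

λ ≈ 40.0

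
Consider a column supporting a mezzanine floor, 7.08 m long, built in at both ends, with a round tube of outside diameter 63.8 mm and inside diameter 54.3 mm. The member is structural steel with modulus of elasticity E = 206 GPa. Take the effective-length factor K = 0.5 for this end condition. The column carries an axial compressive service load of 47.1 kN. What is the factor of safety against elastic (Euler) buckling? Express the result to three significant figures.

d_o = 63.8 mm, d_i = 54.3 mm
I = π(d_o⁴ − d_i⁴)/64 = π(63.8⁴ − 54.30⁴)/64 = 3.866×10^5 mm⁴
I = 3.866×10^5 mm⁴ = 3.866×10^-7 m⁴
Effective length L_e = K·L = 0.5 × 7.08 = 3.540 m
P_cr = π²EI / L_e² = π² × 206×10⁹ × 3.866×10^-7 / 3.540² = 6.272×10^4 N
Factor of safety n = P_cr / P = 62.715 / 47.1 = 1.33

n ≈ 1.33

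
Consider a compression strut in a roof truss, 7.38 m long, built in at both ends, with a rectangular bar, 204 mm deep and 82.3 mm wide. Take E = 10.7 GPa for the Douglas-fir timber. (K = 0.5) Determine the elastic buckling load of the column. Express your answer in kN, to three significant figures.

P_cr ≈ 73.5 kN

Buckling occurs about the weak axis: I_min = h·b³/12 with b = 82.3 mm (the shorter side).
I_min = 204×82.3³/12 = 9.477×10^6 mm⁴
I = 9.477×10^6 mm⁴ = 9.477×10^-6 m⁴
Effective length L_e = K·L = 0.5 × 7.38 = 3.690 m
P_cr = π²EI / L_e² = π² × 10.7×10⁹ × 9.477×10^-6 / 3.690² = 7.350×10^4 N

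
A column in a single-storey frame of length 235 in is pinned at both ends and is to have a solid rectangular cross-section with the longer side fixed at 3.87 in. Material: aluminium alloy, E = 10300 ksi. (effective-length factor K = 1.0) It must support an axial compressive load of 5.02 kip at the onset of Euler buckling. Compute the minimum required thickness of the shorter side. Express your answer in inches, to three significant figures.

b ≈ 2.04 in

L_e = K·L = 1 × 235 = 235.0 in
Required I = P_cr·L_e²/(π²E) = 5.020×10^3 × 235.0² / (π² × 1.03×10^7) = 2.727 in⁴
Rectangle, weak axis: I_min = h·b³/12 with h = 3.87 in fixed  ⇒  b = (12I/h)^(1/3) = 2.04 in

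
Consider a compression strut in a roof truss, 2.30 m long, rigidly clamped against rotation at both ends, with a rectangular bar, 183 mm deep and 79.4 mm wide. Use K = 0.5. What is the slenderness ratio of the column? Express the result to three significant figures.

For a rectangle r_min = b/√12 = 79.4/√12 = 22.92 mm
L_e = K·L = 0.5 × 2.30 m = 1.150 m = 1150.0 mm
λ = L_e / r_min = 1150.0 / 22.92 = 50.2

λ ≈ 50.2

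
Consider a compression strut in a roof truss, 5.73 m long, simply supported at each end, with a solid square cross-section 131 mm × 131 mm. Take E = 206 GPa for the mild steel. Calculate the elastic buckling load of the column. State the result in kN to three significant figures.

I = a⁴/12 = 131⁴/12 = 2.454×10^7 mm⁴
I = 2.454×10^7 mm⁴ = 2.454×10^-5 m⁴
Effective length L_e = K·L = 1 × 5.73 = 5.730 m
P_cr = π²EI / L_e² = π² × 206×10⁹ × 2.454×10^-5 / 5.730² = 1.520×10^6 N

P_cr ≈ 1520 kN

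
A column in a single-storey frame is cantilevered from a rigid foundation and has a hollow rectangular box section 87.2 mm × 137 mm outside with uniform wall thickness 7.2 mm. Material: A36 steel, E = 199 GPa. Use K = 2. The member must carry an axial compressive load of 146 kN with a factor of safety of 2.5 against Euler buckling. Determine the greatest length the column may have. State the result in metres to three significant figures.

Inner dimensions: h_i = 137 − 2×7.2 = 122.6 mm, b_i = 87.2 − 2×7.2 = 72.80 mm
Weak-axis I_min = (h_o·b_o³ − h_i·b_i³)/12 with b_o = 87.2, b_i = 72.80 mm (shorter outer/inner sides).
I_min = (137×87.2³ − 122.6×72.80³)/12 = 3.628×10^6 mm⁴
I = 3.628×10^-6 m⁴
Required critical load P_cr = n·P = 2.5 × 146 = 365.0 kN = 3.650×10^5 N
From P_cr = π²EI/(K·L)²:  L = (1/K)·√(π²EI/P_cr) = (1/2)·√(π²×1.99×10^11×3.628×10^-6/3.650×10^5)
L = 2.21 m

L_max ≈ 2.21 m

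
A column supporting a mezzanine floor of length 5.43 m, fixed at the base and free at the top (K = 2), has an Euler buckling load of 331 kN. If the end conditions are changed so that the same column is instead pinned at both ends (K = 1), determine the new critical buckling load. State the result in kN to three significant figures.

P_cr ≈ 1320 kN

P_cr ∝ 1/K², so P_cr,new = P_cr,old × (K_old/K_new)² = 331 × (2/1)²
= 331 × 4.000 = 1320 kN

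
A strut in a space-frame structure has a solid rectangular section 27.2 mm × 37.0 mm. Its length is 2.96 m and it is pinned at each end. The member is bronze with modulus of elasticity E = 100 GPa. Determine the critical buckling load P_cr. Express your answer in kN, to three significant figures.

P_cr ≈ 6.99 kN

Buckling occurs about the weak axis: I_min = h·b³/12 with b = 27.2 mm (the shorter side).
I_min = 37.0×27.2³/12 = 6.205×10^4 mm⁴
I = 6.205×10^4 mm⁴ = 6.205×10^-8 m⁴
Effective length L_e = K·L = 1 × 2.96 = 2.960 m
P_cr = π²EI / L_e² = π² × 100×10⁹ × 6.205×10^-8 / 2.960² = 6.989×10^3 N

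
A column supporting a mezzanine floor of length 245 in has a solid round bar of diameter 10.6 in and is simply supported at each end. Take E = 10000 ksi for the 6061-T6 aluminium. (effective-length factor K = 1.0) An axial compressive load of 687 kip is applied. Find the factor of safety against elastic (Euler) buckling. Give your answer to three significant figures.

I = πd⁴/64 = π×10.6⁴/64 = 619.7 in⁴
Effective length L_e = K·L = 1 × 245 = 245.0 in
P_cr = π²EI / L_e² = π² × 10000×10³ × 619.7 / 245.0² = 1.019×10^6 lb
Factor of safety n = P_cr / P = 1019.0 / 687 = 1.48

n ≈ 1.48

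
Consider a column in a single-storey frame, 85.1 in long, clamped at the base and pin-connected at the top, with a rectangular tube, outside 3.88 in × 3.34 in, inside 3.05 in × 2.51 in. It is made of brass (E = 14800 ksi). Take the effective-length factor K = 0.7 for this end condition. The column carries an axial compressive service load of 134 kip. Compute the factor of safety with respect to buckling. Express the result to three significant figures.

n ≈ 2.47

Weak-axis I_min = (h_o·b_o³ − h_i·b_i³)/12 with b_o = 3.34, b_i = 2.510 in (shorter outer/inner sides).
I_min = (3.88×3.34³ − 3.050×2.510³)/12 = 8.028 in⁴
Effective length L_e = K·L = 0.7 × 85.1 = 59.57 in
P_cr = π²EI / L_e² = π² × 14800×10³ × 8.028 / 59.57² = 3.305×10^5 lb
Factor of safety n = P_cr / P = 330.46 / 134 = 2.47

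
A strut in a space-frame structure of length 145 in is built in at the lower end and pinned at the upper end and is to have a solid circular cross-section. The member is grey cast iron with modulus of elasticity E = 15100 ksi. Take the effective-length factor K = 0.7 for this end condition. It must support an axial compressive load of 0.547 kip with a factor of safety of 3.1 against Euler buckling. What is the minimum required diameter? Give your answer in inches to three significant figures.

Required P_cr = n·P = 3.1 × 0.547 = 1.696 kip
L_e = K·L = 0.7 × 145 = 101.5 in
Required I = P_cr·L_e²/(π²E) = 1.696×10^3 × 101.5² / (π² × 1.51×10^7) = 0.1172 in⁴
Solid circle: I = πd⁴/64  ⇒  d = (64I/π)^(1/4) = (64×0.1172/π)^(1/4) = 1.24 in

d ≈ 1.24 in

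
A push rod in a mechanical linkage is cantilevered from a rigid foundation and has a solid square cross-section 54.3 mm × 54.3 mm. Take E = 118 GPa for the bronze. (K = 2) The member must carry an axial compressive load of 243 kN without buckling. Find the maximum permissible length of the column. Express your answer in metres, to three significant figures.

I = a⁴/12 = 54.3⁴/12 = 7.245×10^5 mm⁴
I = 7.245×10^-7 m⁴
At the buckling limit P_cr = P = 2.430×10^5 N
From P_cr = π²EI/(K·L)²:  L = (1/K)·√(π²EI/P_cr) = (1/2)·√(π²×1.18×10^11×7.245×10^-7/2.430×10^5)
L = 0.932 m

L_max ≈ 0.932 m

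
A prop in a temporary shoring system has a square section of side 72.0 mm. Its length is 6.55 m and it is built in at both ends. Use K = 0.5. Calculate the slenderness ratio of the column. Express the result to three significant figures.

For a square r = a/√12 = 72.0/√12 = 20.78 mm
L_e = K·L = 0.5 × 6.55 m = 3.275 m = 3275.0 mm
λ = L_e / r_min = 3275.0 / 20.78 = 158

λ ≈ 158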